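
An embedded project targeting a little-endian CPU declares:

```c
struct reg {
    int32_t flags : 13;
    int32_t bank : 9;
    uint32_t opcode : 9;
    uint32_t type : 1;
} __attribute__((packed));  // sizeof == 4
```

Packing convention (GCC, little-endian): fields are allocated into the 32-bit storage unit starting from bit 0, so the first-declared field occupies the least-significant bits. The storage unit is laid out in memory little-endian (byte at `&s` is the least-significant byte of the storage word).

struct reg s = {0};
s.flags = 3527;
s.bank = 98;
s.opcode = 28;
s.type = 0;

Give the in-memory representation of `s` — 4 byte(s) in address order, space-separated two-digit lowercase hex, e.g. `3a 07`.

c7 4d 0c 07

flags:13 = 3527 → 0xdc7 << 0 → word 0x00000dc7
bank:9 = 98 → 0x62 << 13 → word 0x000c4dc7
opcode:9 = 28 → 0x1c << 22 → word 0x070c4dc7
type:1 = 0 → 0x0 << 31 → word 0x070c4dc7
word = 0x070c4dc7 → little-endian bytes:
  [0]=0xc7  [1]=0x4d  [2]=0x0c  [3]=0x07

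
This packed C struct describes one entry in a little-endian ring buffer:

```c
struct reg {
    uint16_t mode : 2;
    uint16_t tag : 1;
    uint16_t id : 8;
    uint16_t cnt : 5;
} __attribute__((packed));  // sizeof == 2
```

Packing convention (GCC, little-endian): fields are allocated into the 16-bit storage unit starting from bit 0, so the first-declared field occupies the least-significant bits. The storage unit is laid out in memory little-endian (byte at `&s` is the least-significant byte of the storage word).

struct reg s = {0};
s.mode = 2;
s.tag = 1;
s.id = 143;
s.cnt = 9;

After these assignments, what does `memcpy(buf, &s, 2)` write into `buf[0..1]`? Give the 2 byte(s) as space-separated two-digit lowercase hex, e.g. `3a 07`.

mode (2b) val=2 bits=0x2 at bit 0: 0x0002
tag (1b) val=1 bits=0x1 at bit 2: 0x0006
id (8b) val=143 bits=0x8f at bit 3: 0x047e
cnt (5b) val=9 bits=0x9 at bit 11: 0x4c7e
word = 0x4c7e → little-endian bytes:
  [0]=0x7e  [1]=0x4c

7e 4c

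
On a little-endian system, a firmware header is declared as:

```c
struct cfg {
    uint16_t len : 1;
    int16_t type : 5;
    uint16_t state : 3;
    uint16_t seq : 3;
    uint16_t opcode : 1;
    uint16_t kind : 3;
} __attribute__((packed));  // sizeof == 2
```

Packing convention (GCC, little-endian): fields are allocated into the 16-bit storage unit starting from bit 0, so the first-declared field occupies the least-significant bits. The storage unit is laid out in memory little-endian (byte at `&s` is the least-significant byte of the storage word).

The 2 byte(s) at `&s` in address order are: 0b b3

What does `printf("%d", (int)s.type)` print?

5

[0]=0x0b [1]=0xb3 (little-endian) → word 0xb30b
len:1 @ bit 0 → (0xb30b>>0)&0x1 = 0x1
type:5 @ bit 1 → (0xb30b>>1)&0x1f = 0x5  ←
state:3 @ bit 6 → (0xb30b>>6)&0x7 = 0x4
seq:3 @ bit 9 → (0xb30b>>9)&0x7 = 0x1
opcode:1 @ bit 12 → (0xb30b>>12)&0x1 = 0x1
kind:3 @ bit 13 → (0xb30b>>13)&0x7 = 0x5
type signed 5b, MSB=0: value = 5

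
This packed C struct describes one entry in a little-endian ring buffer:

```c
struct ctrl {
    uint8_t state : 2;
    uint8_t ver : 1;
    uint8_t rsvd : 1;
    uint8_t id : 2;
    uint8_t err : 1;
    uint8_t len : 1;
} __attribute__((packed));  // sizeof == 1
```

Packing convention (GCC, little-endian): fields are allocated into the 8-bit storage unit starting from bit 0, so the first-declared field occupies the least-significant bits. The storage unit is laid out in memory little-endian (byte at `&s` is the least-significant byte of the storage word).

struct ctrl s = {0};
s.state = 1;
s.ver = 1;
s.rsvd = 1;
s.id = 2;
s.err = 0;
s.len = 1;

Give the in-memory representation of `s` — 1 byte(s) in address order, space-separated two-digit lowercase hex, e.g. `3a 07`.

[0+:2] state=1 & 0x3 = 0x1; word=0x01
[2+:1] ver=1 & 0x1 = 0x1; word=0x05
[3+:1] rsvd=1 & 0x1 = 0x1; word=0x0d
[4+:2] id=2 & 0x3 = 0x2; word=0x2d
[6+:1] err=0 & 0x1 = 0x0; word=0x2d
[7+:1] len=1 & 0x1 = 0x1; word=0xad
word = 0xad → little-endian bytes:
  [0]=0xad

ad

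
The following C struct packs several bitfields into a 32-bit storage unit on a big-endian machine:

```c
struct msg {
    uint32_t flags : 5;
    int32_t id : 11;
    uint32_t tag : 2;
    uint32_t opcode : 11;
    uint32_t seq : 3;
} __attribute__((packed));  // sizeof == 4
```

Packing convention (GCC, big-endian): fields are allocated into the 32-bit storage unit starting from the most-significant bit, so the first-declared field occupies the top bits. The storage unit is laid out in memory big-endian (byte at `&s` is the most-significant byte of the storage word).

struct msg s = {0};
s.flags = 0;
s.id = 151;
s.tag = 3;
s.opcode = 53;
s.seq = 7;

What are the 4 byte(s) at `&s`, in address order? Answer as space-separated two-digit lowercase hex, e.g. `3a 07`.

00 97 c1 af

flags:5 = 0 → 0x0 << 27 → word 0x00000000
id:11 = 151 → 0x97 << 16 → word 0x00970000
tag:2 = 3 → 0x3 << 14 → word 0x0097c000
opcode:11 = 53 → 0x35 << 3 → word 0x0097c1a8
seq:3 = 7 → 0x7 << 0 → word 0x0097c1af
word = 0x0097c1af → big-endian bytes:
  [0]=0x00  [1]=0x97  [2]=0xc1  [3]=0xaf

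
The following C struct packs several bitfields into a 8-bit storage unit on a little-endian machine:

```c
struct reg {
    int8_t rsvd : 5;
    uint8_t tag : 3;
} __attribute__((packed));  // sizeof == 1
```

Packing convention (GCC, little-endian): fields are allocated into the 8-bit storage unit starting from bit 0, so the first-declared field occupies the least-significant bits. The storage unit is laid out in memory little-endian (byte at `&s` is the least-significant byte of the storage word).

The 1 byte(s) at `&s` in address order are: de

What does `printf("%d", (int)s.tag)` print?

6

[0]=0xde (little-endian) → word 0xde
rsvd [0+:5] = (word>>0) & 0x1f = 30
tag [5+:3] = (word>>5) & 0x7 = 6  ←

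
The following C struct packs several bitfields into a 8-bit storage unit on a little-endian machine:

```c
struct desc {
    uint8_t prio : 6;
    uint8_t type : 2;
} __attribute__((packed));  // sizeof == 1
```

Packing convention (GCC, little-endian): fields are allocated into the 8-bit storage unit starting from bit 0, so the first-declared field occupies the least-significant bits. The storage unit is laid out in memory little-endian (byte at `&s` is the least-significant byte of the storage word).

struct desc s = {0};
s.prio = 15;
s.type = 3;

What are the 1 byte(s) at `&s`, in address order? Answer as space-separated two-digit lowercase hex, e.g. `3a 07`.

cf

prio (6b) val=15 bits=0xf at bit 0: 0x0f
type (2b) val=3 bits=0x3 at bit 6: 0xcf
word = 0xcf → little-endian bytes:
  [0]=0xcf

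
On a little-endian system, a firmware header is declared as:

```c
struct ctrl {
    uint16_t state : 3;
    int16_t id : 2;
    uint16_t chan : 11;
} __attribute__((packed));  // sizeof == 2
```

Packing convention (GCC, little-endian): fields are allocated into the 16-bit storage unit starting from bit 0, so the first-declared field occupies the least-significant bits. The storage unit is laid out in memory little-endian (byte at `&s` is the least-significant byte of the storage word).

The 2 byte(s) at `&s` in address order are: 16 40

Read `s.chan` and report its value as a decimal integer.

[0]=0x16 [1]=0x40 (little-endian) → word 0x4016
state [0+:3] = (word>>0) & 0x7 = 6
id [3+:2] = (word>>3) & 0x3 = 2
chan [5+:11] = (word>>5) & 0x7ff = 512  ←

512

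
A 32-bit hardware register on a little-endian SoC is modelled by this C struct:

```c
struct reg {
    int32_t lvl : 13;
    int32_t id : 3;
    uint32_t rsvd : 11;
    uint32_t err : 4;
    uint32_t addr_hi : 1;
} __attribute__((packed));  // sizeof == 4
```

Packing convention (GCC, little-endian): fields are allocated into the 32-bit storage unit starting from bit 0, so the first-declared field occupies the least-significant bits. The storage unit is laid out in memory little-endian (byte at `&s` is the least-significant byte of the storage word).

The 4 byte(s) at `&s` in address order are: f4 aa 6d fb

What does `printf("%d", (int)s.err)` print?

[0]=0xf4 [1]=0xaa [2]=0x6d [3]=0xfb (little-endian) → word 0xfb6daaf4
lvl [0+:13] = (word>>0) & 0x1fff = 2804
id [13+:3] = (word>>13) & 0x7 = 5
rsvd [16+:11] = (word>>16) & 0x7ff = 877
err [27+:4] = (word>>27) & 0xf = 15  ←
addr_hi [31+:1] = (word>>31) & 0x1 = 1

15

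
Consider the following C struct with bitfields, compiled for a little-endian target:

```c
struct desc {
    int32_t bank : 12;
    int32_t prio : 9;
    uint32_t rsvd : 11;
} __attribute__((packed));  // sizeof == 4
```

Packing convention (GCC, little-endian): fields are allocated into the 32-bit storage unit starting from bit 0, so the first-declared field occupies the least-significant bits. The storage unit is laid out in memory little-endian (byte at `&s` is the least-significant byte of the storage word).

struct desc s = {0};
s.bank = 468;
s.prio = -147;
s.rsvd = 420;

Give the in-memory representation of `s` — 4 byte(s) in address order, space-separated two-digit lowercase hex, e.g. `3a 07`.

bank:12 = 468 → 0x1d4 << 0 → word 0x000001d4
prio:9 = -147 → 0x16d << 12 → word 0x0016d1d4
rsvd:11 = 420 → 0x1a4 << 21 → word 0x3496d1d4
word = 0x3496d1d4 → little-endian bytes:
  [0]=0xd4  [1]=0xd1  [2]=0x96  [3]=0x34

d4 d1 96 34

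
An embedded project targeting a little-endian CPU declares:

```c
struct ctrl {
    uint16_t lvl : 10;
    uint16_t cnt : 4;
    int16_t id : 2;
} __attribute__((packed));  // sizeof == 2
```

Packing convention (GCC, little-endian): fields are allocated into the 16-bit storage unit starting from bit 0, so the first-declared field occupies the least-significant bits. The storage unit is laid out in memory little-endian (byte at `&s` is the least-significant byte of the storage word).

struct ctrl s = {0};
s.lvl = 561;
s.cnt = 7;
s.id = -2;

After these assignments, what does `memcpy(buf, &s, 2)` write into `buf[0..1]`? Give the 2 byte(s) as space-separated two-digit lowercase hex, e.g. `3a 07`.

lvl (10b) val=561 bits=0x231 at bit 0: 0x0231
cnt (4b) val=7 bits=0x7 at bit 10: 0x1e31
id (2b) val=-2 bits=0x2 at bit 14: 0x9e31
word = 0x9e31 → little-endian bytes:
  [0]=0x31  [1]=0x9e

31 9e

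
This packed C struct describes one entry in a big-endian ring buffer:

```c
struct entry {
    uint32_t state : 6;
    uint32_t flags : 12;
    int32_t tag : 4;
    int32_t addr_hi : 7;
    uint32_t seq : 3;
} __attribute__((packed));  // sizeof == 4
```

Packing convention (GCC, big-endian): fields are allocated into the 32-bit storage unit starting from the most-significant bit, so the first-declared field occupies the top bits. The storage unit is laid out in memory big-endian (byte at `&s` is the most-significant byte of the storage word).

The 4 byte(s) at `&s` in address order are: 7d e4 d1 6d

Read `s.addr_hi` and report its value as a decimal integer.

45

[0]=0x7d [1]=0xe4 [2]=0xd1 [3]=0x6d (big-endian) → word 0x7de4d16d
state [26+:6] = (word>>26) & 0x3f = 31
flags [14+:12] = (word>>14) & 0xfff = 1939
tag [10+:4] = (word>>10) & 0xf = 4
addr_hi [3+:7] = (word>>3) & 0x7f = 45  ←
seq [0+:3] = (word>>0) & 0x7 = 5
addr_hi signed 7b, MSB=0: value = 45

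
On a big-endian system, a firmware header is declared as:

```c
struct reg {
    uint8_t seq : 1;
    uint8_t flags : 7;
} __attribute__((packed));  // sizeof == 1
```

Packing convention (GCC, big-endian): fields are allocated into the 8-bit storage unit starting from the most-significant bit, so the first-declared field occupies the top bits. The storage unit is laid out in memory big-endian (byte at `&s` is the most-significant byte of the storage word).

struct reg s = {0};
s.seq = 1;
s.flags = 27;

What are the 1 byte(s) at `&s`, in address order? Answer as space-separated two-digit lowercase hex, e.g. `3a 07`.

seq:1 = 1 → 0x1 << 7 → word 0x80
flags:7 = 27 → 0x1b << 0 → word 0x9b
word = 0x9b → big-endian bytes:
  [0]=0x9b

9b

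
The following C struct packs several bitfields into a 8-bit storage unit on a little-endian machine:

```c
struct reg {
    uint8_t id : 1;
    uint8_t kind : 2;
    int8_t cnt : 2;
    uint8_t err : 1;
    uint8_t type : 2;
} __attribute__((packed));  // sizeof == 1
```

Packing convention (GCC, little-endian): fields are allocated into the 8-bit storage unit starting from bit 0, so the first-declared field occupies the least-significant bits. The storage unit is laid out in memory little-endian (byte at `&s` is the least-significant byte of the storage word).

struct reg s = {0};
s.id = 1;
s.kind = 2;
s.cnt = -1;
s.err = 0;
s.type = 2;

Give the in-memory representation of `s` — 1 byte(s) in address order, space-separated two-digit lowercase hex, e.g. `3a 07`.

id (1b) val=1 bits=0x1 at bit 0: 0x01
kind (2b) val=2 bits=0x2 at bit 1: 0x05
cnt (2b) val=-1 bits=0x3 at bit 3: 0x1d
err (1b) val=0 bits=0x0 at bit 5: 0x1d
type (2b) val=2 bits=0x2 at bit 6: 0x9d
word = 0x9d → little-endian bytes:
  [0]=0x9d

9d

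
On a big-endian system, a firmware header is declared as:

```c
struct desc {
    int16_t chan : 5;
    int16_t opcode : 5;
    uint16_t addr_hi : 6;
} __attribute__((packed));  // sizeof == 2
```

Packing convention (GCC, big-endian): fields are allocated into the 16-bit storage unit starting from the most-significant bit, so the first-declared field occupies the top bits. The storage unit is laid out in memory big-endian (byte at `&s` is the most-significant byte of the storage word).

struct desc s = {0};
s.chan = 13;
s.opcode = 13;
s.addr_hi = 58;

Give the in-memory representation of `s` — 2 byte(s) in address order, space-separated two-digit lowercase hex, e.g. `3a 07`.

chan:5 = 13 → 0xd << 11 → word 0x6800
opcode:5 = 13 → 0xd << 6 → word 0x6b40
addr_hi:6 = 58 → 0x3a << 0 → word 0x6b7a
word = 0x6b7a → big-endian bytes:
  [0]=0x6b  [1]=0x7a

6b 7a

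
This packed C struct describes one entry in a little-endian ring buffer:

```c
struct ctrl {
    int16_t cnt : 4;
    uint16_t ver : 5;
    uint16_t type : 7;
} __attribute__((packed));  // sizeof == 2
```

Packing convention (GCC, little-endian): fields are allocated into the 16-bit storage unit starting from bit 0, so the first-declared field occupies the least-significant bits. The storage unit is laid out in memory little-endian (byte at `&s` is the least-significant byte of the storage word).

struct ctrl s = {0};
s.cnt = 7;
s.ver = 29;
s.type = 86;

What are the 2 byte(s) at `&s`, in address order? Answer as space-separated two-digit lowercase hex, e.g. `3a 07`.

d7 ad

cnt:4 = 7 → 0x7 << 0 → word 0x0007
ver:5 = 29 → 0x1d << 4 → word 0x01d7
type:7 = 86 → 0x56 << 9 → word 0xadd7
word = 0xadd7 → little-endian bytes:
  [0]=0xd7  [1]=0xad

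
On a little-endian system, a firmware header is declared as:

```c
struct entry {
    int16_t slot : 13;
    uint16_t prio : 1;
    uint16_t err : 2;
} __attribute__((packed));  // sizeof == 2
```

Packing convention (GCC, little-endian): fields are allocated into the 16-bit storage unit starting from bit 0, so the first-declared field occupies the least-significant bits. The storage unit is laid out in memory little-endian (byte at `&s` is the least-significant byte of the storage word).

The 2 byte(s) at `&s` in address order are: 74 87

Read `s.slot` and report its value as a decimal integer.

1908

[0]=0x74 [1]=0x87 (little-endian) → word 0x8774
slot [0+:13] = (word>>0) & 0x1fff = 1908  ←
prio [13+:1] = (word>>13) & 0x1 = 0
err [14+:2] = (word>>14) & 0x3 = 2
slot signed 13b, MSB=0: value = 1908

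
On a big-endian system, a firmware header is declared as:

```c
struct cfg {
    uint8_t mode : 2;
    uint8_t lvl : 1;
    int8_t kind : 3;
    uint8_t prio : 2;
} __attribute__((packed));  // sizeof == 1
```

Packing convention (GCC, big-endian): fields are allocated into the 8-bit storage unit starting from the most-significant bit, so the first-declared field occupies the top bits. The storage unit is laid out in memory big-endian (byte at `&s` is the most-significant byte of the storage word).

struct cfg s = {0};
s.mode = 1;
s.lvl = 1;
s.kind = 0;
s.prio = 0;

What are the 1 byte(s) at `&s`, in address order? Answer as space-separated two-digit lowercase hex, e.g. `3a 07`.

mode:2 = 1 → 0x1 << 6 → word 0x40
lvl:1 = 1 → 0x1 << 5 → word 0x60
kind:3 = 0 → 0x0 << 2 → word 0x60
prio:2 = 0 → 0x0 << 0 → word 0x60
word = 0x60 → big-endian bytes:
  [0]=0x60

60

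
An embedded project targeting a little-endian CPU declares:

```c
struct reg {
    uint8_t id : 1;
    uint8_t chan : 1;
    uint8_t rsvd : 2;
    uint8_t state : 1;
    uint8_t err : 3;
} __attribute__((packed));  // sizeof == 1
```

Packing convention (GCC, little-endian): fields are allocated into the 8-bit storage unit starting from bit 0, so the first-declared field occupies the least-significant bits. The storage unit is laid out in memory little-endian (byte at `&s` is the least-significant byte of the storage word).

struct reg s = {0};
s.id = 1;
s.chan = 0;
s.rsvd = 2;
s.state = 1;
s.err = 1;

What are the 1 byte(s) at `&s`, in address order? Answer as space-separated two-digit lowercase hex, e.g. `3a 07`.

id:1 = 1 → 0x1 << 0 → word 0x01
chan:1 = 0 → 0x0 << 1 → word 0x01
rsvd:2 = 2 → 0x2 << 2 → word 0x09
state:1 = 1 → 0x1 << 4 → word 0x19
err:3 = 1 → 0x1 << 5 → word 0x39
word = 0x39 → little-endian bytes:
  [0]=0x39

39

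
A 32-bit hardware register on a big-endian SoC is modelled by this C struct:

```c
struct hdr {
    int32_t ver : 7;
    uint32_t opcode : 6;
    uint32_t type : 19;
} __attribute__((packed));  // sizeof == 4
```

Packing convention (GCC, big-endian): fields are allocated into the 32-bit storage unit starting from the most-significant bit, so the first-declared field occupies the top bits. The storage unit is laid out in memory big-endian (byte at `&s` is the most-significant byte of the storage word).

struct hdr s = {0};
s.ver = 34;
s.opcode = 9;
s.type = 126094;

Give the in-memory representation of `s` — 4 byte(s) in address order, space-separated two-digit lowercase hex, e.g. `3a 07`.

ver:7 = 34 → 0x22 << 25 → word 0x44000000
opcode:6 = 9 → 0x9 << 19 → word 0x44480000
type:19 = 126094 → 0x1ec8e << 0 → word 0x4449ec8e
word = 0x4449ec8e → big-endian bytes:
  [0]=0x44  [1]=0x49  [2]=0xec  [3]=0x8e

44 49 ec 8e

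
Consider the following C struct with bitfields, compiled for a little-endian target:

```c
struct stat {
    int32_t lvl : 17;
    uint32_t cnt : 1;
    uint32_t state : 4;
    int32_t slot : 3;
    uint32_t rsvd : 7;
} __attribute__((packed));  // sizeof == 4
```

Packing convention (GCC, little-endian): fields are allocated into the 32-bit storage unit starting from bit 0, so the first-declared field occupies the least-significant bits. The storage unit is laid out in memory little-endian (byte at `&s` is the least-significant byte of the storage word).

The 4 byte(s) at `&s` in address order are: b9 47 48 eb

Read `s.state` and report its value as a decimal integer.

[0]=0xb9 [1]=0x47 [2]=0x48 [3]=0xeb (little-endian) → word 0xeb4847b9
lvl:17 @ bit 0 → (0xeb4847b9>>0)&0x1ffff = 0x47b9
cnt:1 @ bit 17 → (0xeb4847b9>>17)&0x1 = 0x0
state:4 @ bit 18 → (0xeb4847b9>>18)&0xf = 0x2  ←
slot:3 @ bit 22 → (0xeb4847b9>>22)&0x7 = 0x5
rsvd:7 @ bit 25 → (0xeb4847b9>>25)&0x7f = 0x75

2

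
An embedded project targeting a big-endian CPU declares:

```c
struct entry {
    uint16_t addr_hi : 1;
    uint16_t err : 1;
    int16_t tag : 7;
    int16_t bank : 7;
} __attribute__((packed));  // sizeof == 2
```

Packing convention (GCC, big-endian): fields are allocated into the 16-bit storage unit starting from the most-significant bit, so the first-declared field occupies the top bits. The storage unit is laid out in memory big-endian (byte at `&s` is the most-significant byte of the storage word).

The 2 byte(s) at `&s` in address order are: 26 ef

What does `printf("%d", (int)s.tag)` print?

[0]=0x26 [1]=0xef (big-endian) → word 0x26ef
addr_hi:1 @ bit 15 → (0x26ef>>15)&0x1 = 0x0
err:1 @ bit 14 → (0x26ef>>14)&0x1 = 0x0
tag:7 @ bit 7 → (0x26ef>>7)&0x7f = 0x4d  ←
bank:7 @ bit 0 → (0x26ef>>0)&0x7f = 0x6f
tag signed 7b, MSB=1: 77 - 128 = -51

-51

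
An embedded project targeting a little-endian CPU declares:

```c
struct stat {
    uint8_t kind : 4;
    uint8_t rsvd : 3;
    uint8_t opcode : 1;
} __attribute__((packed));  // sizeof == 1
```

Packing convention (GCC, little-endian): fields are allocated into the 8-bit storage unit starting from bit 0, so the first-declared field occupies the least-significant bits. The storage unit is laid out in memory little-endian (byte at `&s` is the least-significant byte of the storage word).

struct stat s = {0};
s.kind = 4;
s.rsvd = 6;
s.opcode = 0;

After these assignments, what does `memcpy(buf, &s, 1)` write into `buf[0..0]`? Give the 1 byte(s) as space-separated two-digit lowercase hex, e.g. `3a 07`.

[0+:4] kind=4 & 0xf = 0x4; word=0x04
[4+:3] rsvd=6 & 0x7 = 0x6; word=0x64
[7+:1] opcode=0 & 0x1 = 0x0; word=0x64
word = 0x64 → little-endian bytes:
  [0]=0x64

64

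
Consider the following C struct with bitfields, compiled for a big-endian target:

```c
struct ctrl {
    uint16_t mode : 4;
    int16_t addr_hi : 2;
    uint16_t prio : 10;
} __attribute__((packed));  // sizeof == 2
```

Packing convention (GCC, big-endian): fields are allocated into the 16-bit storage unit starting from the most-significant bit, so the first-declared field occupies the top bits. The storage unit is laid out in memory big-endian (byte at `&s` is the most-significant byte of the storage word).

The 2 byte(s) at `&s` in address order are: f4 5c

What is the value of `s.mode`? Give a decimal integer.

[0]=0xf4 [1]=0x5c (big-endian) → word 0xf45c
mode [12+:4] = (word>>12) & 0xf = 15  ←
addr_hi [10+:2] = (word>>10) & 0x3 = 1
prio [0+:10] = (word>>0) & 0x3ff = 92

15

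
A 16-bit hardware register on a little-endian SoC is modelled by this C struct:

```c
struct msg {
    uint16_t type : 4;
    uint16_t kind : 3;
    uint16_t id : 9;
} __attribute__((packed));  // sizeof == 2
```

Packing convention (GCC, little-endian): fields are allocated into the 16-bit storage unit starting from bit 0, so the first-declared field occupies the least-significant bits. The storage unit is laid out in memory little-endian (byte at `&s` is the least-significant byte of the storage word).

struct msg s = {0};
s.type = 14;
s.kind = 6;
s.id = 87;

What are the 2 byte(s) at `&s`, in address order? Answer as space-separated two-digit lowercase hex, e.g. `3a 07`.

type (4b) val=14 bits=0xe at bit 0: 0x000e
kind (3b) val=6 bits=0x6 at bit 4: 0x006e
id (9b) val=87 bits=0x57 at bit 7: 0x2bee
word = 0x2bee → little-endian bytes:
  [0]=0xee  [1]=0x2b

ee 2b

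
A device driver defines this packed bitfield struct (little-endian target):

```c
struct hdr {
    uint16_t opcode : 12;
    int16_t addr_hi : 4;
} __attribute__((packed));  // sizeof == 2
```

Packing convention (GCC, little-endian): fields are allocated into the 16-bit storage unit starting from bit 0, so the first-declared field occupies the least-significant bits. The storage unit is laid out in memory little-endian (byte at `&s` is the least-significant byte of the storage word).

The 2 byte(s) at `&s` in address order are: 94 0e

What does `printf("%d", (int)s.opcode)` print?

[0]=0x94 [1]=0x0e (little-endian) → word 0x0e94
opcode [0+:12] = (word>>0) & 0xfff = 3732  ←
addr_hi [12+:4] = (word>>12) & 0xf = 0

3732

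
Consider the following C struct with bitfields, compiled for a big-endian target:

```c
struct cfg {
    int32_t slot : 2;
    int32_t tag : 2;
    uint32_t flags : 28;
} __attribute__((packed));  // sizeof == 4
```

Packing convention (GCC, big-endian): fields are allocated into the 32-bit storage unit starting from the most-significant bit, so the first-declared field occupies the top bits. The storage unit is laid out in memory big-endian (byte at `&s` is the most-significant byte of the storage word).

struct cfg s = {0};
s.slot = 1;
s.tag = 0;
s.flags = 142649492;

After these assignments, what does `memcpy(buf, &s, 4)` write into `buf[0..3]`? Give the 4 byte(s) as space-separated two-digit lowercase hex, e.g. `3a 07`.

48 80 a8 94

slot:2 = 1 → 0x1 << 30 → word 0x40000000
tag:2 = 0 → 0x0 << 28 → word 0x40000000
flags:28 = 142649492 → 0x880a894 << 0 → word 0x4880a894
word = 0x4880a894 → big-endian bytes:
  [0]=0x48  [1]=0x80  [2]=0xa8  [3]=0x94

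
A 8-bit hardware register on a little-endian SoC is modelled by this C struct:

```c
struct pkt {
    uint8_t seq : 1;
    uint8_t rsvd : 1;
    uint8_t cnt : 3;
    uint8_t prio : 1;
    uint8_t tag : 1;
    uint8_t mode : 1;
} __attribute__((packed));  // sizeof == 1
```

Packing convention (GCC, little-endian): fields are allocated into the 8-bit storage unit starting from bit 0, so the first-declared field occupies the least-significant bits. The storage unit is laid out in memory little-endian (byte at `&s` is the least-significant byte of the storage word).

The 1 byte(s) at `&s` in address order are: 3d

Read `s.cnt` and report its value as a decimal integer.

[0]=0x3d (little-endian) → word 0x3d
seq:1 @ bit 0 → (0x3d>>0)&0x1 = 0x1
rsvd:1 @ bit 1 → (0x3d>>1)&0x1 = 0x0
cnt:3 @ bit 2 → (0x3d>>2)&0x7 = 0x7  ←
prio:1 @ bit 5 → (0x3d>>5)&0x1 = 0x1
tag:1 @ bit 6 → (0x3d>>6)&0x1 = 0x0
mode:1 @ bit 7 → (0x3d>>7)&0x1 = 0x0

7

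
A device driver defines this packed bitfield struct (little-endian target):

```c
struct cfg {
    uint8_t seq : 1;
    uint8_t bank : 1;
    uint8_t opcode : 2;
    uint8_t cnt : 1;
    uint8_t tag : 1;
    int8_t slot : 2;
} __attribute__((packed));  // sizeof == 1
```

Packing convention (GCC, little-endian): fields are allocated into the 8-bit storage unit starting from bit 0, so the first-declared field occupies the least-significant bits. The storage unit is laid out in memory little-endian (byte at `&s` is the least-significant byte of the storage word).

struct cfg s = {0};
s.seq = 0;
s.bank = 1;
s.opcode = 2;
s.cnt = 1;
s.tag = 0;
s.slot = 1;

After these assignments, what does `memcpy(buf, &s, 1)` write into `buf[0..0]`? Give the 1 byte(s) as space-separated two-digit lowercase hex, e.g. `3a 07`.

5a

seq (1b) val=0 bits=0x0 at bit 0: 0x00
bank (1b) val=1 bits=0x1 at bit 1: 0x02
opcode (2b) val=2 bits=0x2 at bit 2: 0x0a
cnt (1b) val=1 bits=0x1 at bit 4: 0x1a
tag (1b) val=0 bits=0x0 at bit 5: 0x1a
slot (2b) val=1 bits=0x1 at bit 6: 0x5a
word = 0x5a → little-endian bytes:
  [0]=0x5a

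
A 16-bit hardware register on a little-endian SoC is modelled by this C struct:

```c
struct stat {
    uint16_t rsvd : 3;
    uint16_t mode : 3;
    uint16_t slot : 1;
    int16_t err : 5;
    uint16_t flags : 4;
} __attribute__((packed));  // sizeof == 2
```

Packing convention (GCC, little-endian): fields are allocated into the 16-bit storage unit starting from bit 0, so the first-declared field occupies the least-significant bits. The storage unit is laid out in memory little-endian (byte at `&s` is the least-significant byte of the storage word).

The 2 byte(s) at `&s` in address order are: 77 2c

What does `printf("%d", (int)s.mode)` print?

6

[0]=0x77 [1]=0x2c (little-endian) → word 0x2c77
rsvd:3 @ bit 0 → (0x2c77>>0)&0x7 = 0x7
mode:3 @ bit 3 → (0x2c77>>3)&0x7 = 0x6  ←
slot:1 @ bit 6 → (0x2c77>>6)&0x1 = 0x1
err:5 @ bit 7 → (0x2c77>>7)&0x1f = 0x18
flags:4 @ bit 12 → (0x2c77>>12)&0xf = 0x2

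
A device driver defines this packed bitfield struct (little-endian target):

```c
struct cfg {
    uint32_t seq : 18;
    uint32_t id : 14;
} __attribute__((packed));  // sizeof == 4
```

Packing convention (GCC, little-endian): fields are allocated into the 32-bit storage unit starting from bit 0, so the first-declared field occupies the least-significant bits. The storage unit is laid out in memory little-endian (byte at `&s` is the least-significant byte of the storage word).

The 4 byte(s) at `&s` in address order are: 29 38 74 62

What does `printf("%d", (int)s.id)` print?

6301

[0]=0x29 [1]=0x38 [2]=0x74 [3]=0x62 (little-endian) → word 0x62743829
seq:18 @ bit 0 → (0x62743829>>0)&0x3ffff = 0x3829
id:14 @ bit 18 → (0x62743829>>18)&0x3fff = 0x189d  ←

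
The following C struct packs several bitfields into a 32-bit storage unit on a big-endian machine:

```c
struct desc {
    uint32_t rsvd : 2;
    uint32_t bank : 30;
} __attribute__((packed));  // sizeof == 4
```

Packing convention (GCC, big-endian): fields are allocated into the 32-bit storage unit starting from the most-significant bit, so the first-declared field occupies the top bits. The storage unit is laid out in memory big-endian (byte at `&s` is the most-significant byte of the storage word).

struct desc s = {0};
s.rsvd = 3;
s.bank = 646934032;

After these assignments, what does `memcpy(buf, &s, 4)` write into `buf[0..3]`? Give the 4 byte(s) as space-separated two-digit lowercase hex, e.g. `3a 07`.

[30+:2] rsvd=3 & 0x3 = 0x3; word=0xc0000000
[0+:30] bank=646934032 & 0x3fffffff = 0x268f6e10; word=0xe68f6e10
word = 0xe68f6e10 → big-endian bytes:
  [0]=0xe6  [1]=0x8f  [2]=0x6e  [3]=0x10

e6 8f 6e 10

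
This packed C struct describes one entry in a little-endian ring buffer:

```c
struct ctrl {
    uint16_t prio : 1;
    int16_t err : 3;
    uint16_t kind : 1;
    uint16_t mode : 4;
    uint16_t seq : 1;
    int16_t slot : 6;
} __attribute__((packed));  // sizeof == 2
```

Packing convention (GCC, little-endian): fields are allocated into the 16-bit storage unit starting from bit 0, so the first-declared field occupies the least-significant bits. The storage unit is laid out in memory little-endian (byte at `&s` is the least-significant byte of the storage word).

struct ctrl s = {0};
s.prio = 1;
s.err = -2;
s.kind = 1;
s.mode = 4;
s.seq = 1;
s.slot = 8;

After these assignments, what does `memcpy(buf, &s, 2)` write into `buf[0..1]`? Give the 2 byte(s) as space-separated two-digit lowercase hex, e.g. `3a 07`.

prio (1b) val=1 bits=0x1 at bit 0: 0x0001
err (3b) val=-2 bits=0x6 at bit 1: 0x000d
kind (1b) val=1 bits=0x1 at bit 4: 0x001d
mode (4b) val=4 bits=0x4 at bit 5: 0x009d
seq (1b) val=1 bits=0x1 at bit 9: 0x029d
slot (6b) val=8 bits=0x8 at bit 10: 0x229d
word = 0x229d → little-endian bytes:
  [0]=0x9d  [1]=0x22

9d 22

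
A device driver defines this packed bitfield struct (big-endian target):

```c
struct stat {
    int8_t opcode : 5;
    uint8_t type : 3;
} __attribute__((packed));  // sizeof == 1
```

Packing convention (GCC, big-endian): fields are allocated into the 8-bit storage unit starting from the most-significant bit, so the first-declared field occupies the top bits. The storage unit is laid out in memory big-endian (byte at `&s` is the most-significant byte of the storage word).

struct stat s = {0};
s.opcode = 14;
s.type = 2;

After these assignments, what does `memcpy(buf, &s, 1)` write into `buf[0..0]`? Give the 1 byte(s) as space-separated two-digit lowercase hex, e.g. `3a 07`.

opcode (5b) val=14 bits=0xe at bit 3: 0x70
type (3b) val=2 bits=0x2 at bit 0: 0x72
word = 0x72 → big-endian bytes:
  [0]=0x72

72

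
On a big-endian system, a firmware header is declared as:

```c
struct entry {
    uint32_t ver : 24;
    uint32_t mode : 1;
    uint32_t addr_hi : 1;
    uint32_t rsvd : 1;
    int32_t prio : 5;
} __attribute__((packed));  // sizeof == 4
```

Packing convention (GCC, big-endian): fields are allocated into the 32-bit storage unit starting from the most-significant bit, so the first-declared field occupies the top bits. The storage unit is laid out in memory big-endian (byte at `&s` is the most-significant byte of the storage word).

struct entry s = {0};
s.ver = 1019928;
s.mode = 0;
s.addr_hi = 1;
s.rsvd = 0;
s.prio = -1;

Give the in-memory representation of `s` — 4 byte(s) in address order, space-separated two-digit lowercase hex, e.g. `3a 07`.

ver (24b) val=1019928 bits=0xf9018 at bit 8: 0x0f901800
mode (1b) val=0 bits=0x0 at bit 7: 0x0f901800
addr_hi (1b) val=1 bits=0x1 at bit 6: 0x0f901840
rsvd (1b) val=0 bits=0x0 at bit 5: 0x0f901840
prio (5b) val=-1 bits=0x1f at bit 0: 0x0f90185f
word = 0x0f90185f → big-endian bytes:
  [0]=0x0f  [1]=0x90  [2]=0x18  [3]=0x5f

0f 90 18 5f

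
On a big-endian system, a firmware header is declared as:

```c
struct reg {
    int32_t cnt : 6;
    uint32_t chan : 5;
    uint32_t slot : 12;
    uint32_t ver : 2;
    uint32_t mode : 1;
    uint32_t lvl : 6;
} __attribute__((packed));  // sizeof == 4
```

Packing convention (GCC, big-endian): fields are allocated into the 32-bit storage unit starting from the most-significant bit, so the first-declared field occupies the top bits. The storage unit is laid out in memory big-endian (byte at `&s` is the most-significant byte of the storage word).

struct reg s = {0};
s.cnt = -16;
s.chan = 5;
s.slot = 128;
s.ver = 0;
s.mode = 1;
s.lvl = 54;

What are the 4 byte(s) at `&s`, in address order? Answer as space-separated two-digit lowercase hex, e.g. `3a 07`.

cnt:6 = -16 → 0x30 << 26 → word 0xc0000000
chan:5 = 5 → 0x5 << 21 → word 0xc0a00000
slot:12 = 128 → 0x80 << 9 → word 0xc0a10000
ver:2 = 0 → 0x0 << 7 → word 0xc0a10000
mode:1 = 1 → 0x1 << 6 → word 0xc0a10040
lvl:6 = 54 → 0x36 << 0 → word 0xc0a10076
word = 0xc0a10076 → big-endian bytes:
  [0]=0xc0  [1]=0xa1  [2]=0x00  [3]=0x76

c0 a1 00 76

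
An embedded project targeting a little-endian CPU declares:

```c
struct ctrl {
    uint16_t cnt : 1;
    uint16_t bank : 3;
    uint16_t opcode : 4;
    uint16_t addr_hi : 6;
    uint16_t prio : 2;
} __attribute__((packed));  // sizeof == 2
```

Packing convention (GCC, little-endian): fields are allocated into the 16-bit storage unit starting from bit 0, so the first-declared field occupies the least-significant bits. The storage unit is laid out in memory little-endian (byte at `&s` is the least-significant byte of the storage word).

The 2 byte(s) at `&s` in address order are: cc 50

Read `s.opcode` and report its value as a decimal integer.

12

[0]=0xcc [1]=0x50 (little-endian) → word 0x50cc
cnt:1 @ bit 0 → (0x50cc>>0)&0x1 = 0x0
bank:3 @ bit 1 → (0x50cc>>1)&0x7 = 0x6
opcode:4 @ bit 4 → (0x50cc>>4)&0xf = 0xc  ←
addr_hi:6 @ bit 8 → (0x50cc>>8)&0x3f = 0x10
prio:2 @ bit 14 → (0x50cc>>14)&0x3 = 0x1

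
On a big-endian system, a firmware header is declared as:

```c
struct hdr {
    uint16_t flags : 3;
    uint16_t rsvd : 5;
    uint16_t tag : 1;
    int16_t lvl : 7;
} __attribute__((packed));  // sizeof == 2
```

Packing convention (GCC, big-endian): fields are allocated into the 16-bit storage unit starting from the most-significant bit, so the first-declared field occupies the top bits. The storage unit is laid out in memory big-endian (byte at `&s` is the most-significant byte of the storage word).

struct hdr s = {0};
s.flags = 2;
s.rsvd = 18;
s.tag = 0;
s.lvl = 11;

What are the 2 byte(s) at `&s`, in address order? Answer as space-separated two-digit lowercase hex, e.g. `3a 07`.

flags:3 = 2 → 0x2 << 13 → word 0x4000
rsvd:5 = 18 → 0x12 << 8 → word 0x5200
tag:1 = 0 → 0x0 << 7 → word 0x5200
lvl:7 = 11 → 0xb << 0 → word 0x520b
word = 0x520b → big-endian bytes:
  [0]=0x52  [1]=0x0b

52 0b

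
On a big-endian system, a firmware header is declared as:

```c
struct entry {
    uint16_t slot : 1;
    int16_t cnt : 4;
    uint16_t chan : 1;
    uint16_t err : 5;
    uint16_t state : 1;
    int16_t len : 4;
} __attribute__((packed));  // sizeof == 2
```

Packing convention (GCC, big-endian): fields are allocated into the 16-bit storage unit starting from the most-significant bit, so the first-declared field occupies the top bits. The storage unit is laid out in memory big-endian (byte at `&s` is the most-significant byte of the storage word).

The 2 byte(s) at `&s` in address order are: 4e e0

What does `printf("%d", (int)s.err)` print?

[0]=0x4e [1]=0xe0 (big-endian) → word 0x4ee0
slot [15+:1] = (word>>15) & 0x1 = 0
cnt [11+:4] = (word>>11) & 0xf = 9
chan [10+:1] = (word>>10) & 0x1 = 1
err [5+:5] = (word>>5) & 0x1f = 23  ←
state [4+:1] = (word>>4) & 0x1 = 0
len [0+:4] = (word>>0) & 0xf = 0

23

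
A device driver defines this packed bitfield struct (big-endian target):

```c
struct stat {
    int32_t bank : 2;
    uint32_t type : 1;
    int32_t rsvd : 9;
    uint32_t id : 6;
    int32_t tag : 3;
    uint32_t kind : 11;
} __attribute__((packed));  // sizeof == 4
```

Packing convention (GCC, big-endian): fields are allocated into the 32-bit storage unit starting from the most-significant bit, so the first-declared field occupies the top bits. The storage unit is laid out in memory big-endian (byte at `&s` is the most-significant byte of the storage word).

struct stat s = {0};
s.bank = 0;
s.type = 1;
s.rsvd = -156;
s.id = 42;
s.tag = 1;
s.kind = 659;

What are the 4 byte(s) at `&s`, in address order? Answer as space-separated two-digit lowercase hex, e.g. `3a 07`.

bank (2b) val=0 bits=0x0 at bit 30: 0x00000000
type (1b) val=1 bits=0x1 at bit 29: 0x20000000
rsvd (9b) val=-156 bits=0x164 at bit 20: 0x36400000
id (6b) val=42 bits=0x2a at bit 14: 0x364a8000
tag (3b) val=1 bits=0x1 at bit 11: 0x364a8800
kind (11b) val=659 bits=0x293 at bit 0: 0x364a8a93
word = 0x364a8a93 → big-endian bytes:
  [0]=0x36  [1]=0x4a  [2]=0x8a  [3]=0x93

36 4a 8a 93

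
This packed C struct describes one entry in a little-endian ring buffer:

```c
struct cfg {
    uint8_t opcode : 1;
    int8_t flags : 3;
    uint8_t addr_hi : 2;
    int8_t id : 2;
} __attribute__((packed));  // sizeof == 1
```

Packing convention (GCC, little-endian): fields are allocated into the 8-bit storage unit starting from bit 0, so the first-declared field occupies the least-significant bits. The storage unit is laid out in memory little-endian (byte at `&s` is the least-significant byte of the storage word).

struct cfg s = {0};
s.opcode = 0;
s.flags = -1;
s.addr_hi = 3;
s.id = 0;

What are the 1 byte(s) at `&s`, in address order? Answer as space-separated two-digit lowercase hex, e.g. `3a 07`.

[0+:1] opcode=0 & 0x1 = 0x0; word=0x00
[1+:3] flags=-1 & 0x7 = 0x7; word=0x0e
[4+:2] addr_hi=3 & 0x3 = 0x3; word=0x3e
[6+:2] id=0 & 0x3 = 0x0; word=0x3e
word = 0x3e → little-endian bytes:
  [0]=0x3e

3e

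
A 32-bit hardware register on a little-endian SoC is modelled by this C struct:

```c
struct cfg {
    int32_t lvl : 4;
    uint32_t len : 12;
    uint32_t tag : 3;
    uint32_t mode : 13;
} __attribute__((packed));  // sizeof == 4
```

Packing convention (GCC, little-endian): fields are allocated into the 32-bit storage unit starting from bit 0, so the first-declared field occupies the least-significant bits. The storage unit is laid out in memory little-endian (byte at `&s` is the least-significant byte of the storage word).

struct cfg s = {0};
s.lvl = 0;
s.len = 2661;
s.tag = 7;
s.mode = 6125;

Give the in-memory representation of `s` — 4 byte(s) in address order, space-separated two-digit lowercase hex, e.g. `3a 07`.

50 a6 6f bf

lvl (4b) val=0 bits=0x0 at bit 0: 0x00000000
len (12b) val=2661 bits=0xa65 at bit 4: 0x0000a650
tag (3b) val=7 bits=0x7 at bit 16: 0x0007a650
mode (13b) val=6125 bits=0x17ed at bit 19: 0xbf6fa650
word = 0xbf6fa650 → little-endian bytes:
  [0]=0x50  [1]=0xa6  [2]=0x6f  [3]=0xbf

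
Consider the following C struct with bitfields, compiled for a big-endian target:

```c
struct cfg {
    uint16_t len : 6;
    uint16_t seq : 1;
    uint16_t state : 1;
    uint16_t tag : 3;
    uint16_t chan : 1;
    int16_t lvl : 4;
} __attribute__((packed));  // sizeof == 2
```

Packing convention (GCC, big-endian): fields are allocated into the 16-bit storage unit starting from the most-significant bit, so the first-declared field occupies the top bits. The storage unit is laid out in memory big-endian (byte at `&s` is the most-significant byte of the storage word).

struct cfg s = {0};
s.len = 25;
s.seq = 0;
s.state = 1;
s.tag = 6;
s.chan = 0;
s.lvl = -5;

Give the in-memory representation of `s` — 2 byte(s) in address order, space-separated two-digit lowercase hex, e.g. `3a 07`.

65 cb

len:6 = 25 → 0x19 << 10 → word 0x6400
seq:1 = 0 → 0x0 << 9 → word 0x6400
state:1 = 1 → 0x1 << 8 → word 0x6500
tag:3 = 6 → 0x6 << 5 → word 0x65c0
chan:1 = 0 → 0x0 << 4 → word 0x65c0
lvl:4 = -5 → 0xb << 0 → word 0x65cb
word = 0x65cb → big-endian bytes:
  [0]=0x65  [1]=0xcb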